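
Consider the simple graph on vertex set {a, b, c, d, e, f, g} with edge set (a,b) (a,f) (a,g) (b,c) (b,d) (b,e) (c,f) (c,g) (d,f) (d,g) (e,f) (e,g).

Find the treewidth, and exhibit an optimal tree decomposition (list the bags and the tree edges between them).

Treewidth 3.
One such decomposition:
Bags: B1 = {b, e, f, g}  B2 = {a, b, f, g}  B3 = {b, d, f, g}  B4 = {b, c, f, g}
Tree: B1–B2, B2–B3, B3–B4

Every bag has size at most 4, so the width is 4 − 1 = 3 and tw(G) ≤ 3. For the lower bound: the 4 vertex sets {b,e}, {a,f}, {g}, {d} are disjoint, each induces a connected subgraph, and every pair is joined by at least one edge of G. Contracting each set to a single vertex therefore yields K_{4} as a minor, and since treewidth is minor-monotone, tw(G) ≥ tw(K_{4}) = 3. Hence tw(G) = 3 exactly.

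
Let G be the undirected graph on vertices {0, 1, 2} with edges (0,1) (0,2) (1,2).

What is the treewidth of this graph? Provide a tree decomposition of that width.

Treewidth 2.
One optimal decomposition is:
Bags: B1 = {0, 1, 2}
Tree: (single bag)

A single bag containing all 3 vertices is trivially a valid decomposition of width 2. For the lower bound, the 3 vertices {0, 1, 2} are pairwise adjacent, and any tree decomposition puts a clique entirely inside one bag — forcing width ≥ 2. Hence tw(G) = 2 exactly.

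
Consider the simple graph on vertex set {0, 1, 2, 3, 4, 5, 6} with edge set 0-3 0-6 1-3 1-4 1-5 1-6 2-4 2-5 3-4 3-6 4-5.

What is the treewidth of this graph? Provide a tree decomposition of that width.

Each bag holds 3 vertices, so the decomposition has width 2, which upper-bounds the treewidth. For the lower bound, the 3 vertices {0, 3, 6} are pairwise adjacent, and any tree decomposition puts a clique entirely inside one bag — forcing width ≥ 2. Therefore the treewidth is 2.

Treewidth 2.
One optimal decomposition is:
Bags: B1 = {1, 3, 6}  B2 = {1, 3, 4}  B3 = {1, 4, 5}  B4 = {0, 3, 6}  B5 = {2, 4, 5}
Tree: B1–B2, B2–B3, B1–B4, B3–B5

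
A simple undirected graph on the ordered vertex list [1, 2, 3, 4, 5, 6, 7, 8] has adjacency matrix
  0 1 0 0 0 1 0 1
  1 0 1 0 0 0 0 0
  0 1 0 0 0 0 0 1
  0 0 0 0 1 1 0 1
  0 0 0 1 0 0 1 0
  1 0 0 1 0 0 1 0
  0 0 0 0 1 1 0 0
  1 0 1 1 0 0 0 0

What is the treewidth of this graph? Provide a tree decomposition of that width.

Treewidth 2.
One optimal decomposition is:
Bags: B1 = {5, 6, 7}  B2 = {4, 5, 6}  B3 = {1, 4, 6}  B4 = {1, 4, 8}  B5 = {1, 2, 8}  B6 = {2, 3, 8}
Tree: B1–B2, B2–B3, B3–B4, B4–B5, B5–B6

Each bag holds 3 vertices, so the decomposition has width 2, which upper-bounds the treewidth. The edges 7–5–4–6–7 form a cycle, so G is not a tree and its treewidth is at least 2. Combining the bounds, tw(G) = 2.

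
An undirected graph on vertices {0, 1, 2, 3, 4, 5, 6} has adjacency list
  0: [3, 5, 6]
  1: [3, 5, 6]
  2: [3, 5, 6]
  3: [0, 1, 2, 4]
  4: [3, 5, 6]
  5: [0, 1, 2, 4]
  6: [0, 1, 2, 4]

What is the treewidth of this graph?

3

A width-3 tree decomposition is:
Bags: B1 = {3, 4, 5, 6}  B2 = {2, 3, 5, 6}  B3 = {0, 3, 5, 6}  B4 = {1, 3, 5, 6}
Tree: B1–B2, B2–B3, B3–B4
Each bag holds 4 vertices, so the decomposition has width 3, which upper-bounds the treewidth. For the lower bound: the 4 vertex sets {4,5}, {2,6}, {3}, {0} are disjoint, each induces a connected subgraph, and every pair is joined by at least one edge of G. Contracting each set to a single vertex therefore yields K_{4} as a minor, and since treewidth is minor-monotone, tw(G) ≥ tw(K_{4}) = 3. Hence tw(G) = 3 exactly.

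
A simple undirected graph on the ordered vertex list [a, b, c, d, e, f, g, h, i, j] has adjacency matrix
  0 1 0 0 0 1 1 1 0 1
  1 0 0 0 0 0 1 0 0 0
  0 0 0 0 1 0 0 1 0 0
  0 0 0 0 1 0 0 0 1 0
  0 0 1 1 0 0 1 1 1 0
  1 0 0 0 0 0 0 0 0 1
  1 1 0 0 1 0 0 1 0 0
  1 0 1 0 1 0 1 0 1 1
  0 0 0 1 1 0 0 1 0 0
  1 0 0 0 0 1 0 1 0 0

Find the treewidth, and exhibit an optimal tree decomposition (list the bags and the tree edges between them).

Treewidth 2.
Bags: B1 = {a, b, g}  B2 = {a, g, h}  B3 = {e, g, h}  B4 = {a, h, j}  B5 = {a, f, j}  B6 = {e, h, i}  B7 = {c, e, h}  B8 = {d, e, i}
Tree: B1–B2, B2–B3, B2–B4, B4–B5, B3–B6, B6–B7, B6–B8

Each bag holds 3 vertices, so the decomposition has width 2, which upper-bounds the treewidth. On the other hand G contains the 3-clique {d, e, i}. A clique must lie in a single bag of any decomposition, so no decomposition can have width below 2. The upper and lower bounds meet at 2, so that is the treewidth.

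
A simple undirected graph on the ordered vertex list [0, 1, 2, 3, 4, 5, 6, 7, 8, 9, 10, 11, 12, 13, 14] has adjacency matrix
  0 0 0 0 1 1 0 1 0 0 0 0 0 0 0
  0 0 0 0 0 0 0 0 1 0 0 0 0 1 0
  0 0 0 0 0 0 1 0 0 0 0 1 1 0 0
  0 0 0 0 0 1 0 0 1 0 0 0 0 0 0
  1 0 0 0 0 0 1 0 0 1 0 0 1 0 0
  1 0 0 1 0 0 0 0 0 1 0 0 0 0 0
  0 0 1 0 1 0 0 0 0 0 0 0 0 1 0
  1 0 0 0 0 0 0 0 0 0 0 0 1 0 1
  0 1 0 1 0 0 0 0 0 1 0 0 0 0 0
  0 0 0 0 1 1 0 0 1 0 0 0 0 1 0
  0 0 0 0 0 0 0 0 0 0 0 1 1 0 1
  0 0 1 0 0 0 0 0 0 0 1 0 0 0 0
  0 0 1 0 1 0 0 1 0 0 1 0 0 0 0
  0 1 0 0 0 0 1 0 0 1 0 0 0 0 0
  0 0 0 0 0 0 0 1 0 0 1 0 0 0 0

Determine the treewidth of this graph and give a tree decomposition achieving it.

Every bag has size at most 4, so the width is 4 − 1 = 3 and tw(G) ≤ 3. For the lower bound: the 4 vertex sets {1,3,8}, {13}, {9}, {0,4,5,6} are disjoint, each induces a connected subgraph, and every pair is joined by at least one edge of G. Contracting each set to a single vertex therefore yields K_{4} as a minor, and since treewidth is minor-monotone, tw(G) ≥ tw(K_{4}) = 3. Therefore the treewidth is 3.

Treewidth 3.
One such decomposition:
Bags: B1 = {1, 3, 8, 13}  B2 = {3, 8, 9, 13}  B3 = {3, 5, 9, 13}  B4 = {5, 6, 9, 13}  B5 = {4, 5, 6, 9}  B6 = {0, 4, 5, 6}  B7 = {0, 2, 4, 6}  B8 = {0, 2, 4, 12}  B9 = {0, 2, 7, 12}  B10 = {2, 7, 11, 12}  B11 = {7, 10, 11, 12}  B12 = {7, 10, 11, 14}
Tree: B1–B2, B2–B3, B3–B4, B4–B5, B5–B6, B6–B7, B7–B8, B8–B9, B9–B10, B10–B11, B11–B12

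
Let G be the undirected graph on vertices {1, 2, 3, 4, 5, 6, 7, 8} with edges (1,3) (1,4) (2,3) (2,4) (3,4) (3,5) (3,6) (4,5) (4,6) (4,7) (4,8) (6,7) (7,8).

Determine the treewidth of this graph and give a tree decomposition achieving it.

Treewidth 2.
One optimal decomposition is:
Bags: B1 = {1, 3, 4}  B2 = {2, 3, 4}  B3 = {3, 4, 6}  B4 = {4, 6, 7}  B5 = {4, 7, 8}  B6 = {3, 4, 5}
Tree: B1–B2, B2–B3, B3–B4, B4–B5, B2–B6

Every bag has size at most 3, so the width is 3 − 1 = 2 and tw(G) ≤ 2. On the other hand G contains the 3-clique {4, 7, 8}. A clique must lie in a single bag of any decomposition, so no decomposition can have width below 2. Therefore the treewidth is 2.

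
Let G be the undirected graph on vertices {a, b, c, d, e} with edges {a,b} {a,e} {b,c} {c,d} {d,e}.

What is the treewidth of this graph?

2

A width-2 tree decomposition is:
Bags: B1 = {a, d, e}  B2 = {a, b, d}  B3 = {b, c, d}
Tree: B1–B2, B2–B3
The largest bag has 3 vertices, giving width 2; this decomposition certifies tw(G) ≤ 2. The edges d–e–a–b–c–d form a cycle, so G is not a tree and its treewidth is at least 2. Combining the bounds, tw(G) = 2.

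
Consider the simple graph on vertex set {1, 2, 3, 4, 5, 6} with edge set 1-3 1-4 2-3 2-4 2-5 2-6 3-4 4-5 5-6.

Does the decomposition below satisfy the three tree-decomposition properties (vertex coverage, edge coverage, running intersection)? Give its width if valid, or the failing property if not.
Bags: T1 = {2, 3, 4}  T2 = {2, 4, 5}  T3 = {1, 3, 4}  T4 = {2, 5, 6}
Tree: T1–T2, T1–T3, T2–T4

Checking the three conditions: (i) the bags cover all of {1, 2, 3, 4, 5, 6}; (ii) for each edge, some bag contains both endpoints; (iii) the bags containing any fixed vertex form a subtree. All hold, so the decomposition is valid with width 3 − 1 = 2.

Yes; width 2.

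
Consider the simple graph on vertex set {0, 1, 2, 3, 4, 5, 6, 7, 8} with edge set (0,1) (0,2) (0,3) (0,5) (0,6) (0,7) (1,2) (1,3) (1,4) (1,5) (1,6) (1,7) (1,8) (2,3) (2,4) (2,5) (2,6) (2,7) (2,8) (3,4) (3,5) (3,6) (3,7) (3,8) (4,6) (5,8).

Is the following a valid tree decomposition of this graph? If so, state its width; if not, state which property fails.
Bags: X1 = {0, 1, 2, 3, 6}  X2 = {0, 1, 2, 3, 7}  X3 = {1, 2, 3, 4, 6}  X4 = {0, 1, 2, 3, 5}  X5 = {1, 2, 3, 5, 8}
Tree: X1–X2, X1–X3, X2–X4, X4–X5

Yes; width 4.

Every vertex of G appears in some bag (union = {0, 1, 2, 3, 4, 5, 6, 7, 8}); every edge is covered by a bag; and for each vertex v the set of bags containing v is connected in the bag tree. The decomposition is therefore valid. The largest bag has 5 vertices, so the width is 4.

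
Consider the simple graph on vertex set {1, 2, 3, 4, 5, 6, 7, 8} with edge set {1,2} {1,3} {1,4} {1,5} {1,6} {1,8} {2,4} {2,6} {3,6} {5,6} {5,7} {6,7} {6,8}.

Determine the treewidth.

A width-2 tree decomposition is:
Bags: B1 = {1, 2, 4}  B2 = {1, 2, 6}  B3 = {1, 3, 6}  B4 = {1, 5, 6}  B5 = {1, 6, 8}  B6 = {5, 6, 7}
Tree: B1–B2, B2–B3, B2–B4, B2–B5, B4–B6
Each bag holds 3 vertices, so the decomposition has width 2, which upper-bounds the treewidth. On the other hand G contains the 3-clique {1, 2, 4}. A clique must lie in a single bag of any decomposition, so no decomposition can have width below 2. Therefore the treewidth is 2.

2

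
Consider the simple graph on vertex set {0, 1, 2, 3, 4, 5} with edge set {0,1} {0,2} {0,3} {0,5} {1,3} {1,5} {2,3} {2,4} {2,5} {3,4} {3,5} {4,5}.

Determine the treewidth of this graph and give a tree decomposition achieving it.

Every bag has size at most 4, so the width is 4 − 1 = 3 and tw(G) ≤ 3. Conversely, {0, 1, 3, 5} is a clique of size 4, and the vertices of any clique must share a bag in every tree decomposition; so some bag has ≥ 4 vertices and tw(G) ≥ 3. Therefore the treewidth is 3.

Treewidth 3.
Bags: B1 = {0, 2, 3, 5}  B2 = {0, 1, 3, 5}  B3 = {2, 3, 4, 5}
Tree: B1–B2, B1–B3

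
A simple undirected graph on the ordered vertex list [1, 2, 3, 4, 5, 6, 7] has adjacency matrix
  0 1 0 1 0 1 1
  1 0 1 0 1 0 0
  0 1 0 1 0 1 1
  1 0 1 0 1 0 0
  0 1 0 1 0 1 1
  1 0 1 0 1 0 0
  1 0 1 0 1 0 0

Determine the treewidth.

3

A width-3 tree decomposition is:
Bags: B1 = {1, 3, 5, 7}  B2 = {1, 2, 3, 5}  B3 = {1, 3, 4, 5}  B4 = {1, 3, 5, 6}
Tree: B1–B2, B2–B3, B3–B4
The largest bag has 4 vertices, giving width 3; this decomposition certifies tw(G) ≤ 3. For the lower bound: the 4 vertex sets {3,7}, {1,2}, {5}, {4} are disjoint, each induces a connected subgraph, and every pair is joined by at least one edge of G. Contracting each set to a single vertex therefore yields K_{4} as a minor, and since treewidth is minor-monotone, tw(G) ≥ tw(K_{4}) = 3. Hence tw(G) = 3 exactly.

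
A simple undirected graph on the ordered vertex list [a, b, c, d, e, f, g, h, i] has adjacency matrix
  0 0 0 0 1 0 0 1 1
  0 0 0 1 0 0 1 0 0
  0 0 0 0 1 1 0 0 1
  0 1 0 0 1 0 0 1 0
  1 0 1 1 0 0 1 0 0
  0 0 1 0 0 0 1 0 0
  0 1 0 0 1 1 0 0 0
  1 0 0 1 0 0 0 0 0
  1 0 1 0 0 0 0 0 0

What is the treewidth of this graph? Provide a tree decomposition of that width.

The largest bag has 4 vertices, giving width 3; this decomposition certifies tw(G) ≤ 3. For the lower bound: the 4 vertex sets {b,d,h}, {g}, {e}, {a,c,f,i} are disjoint, each induces a connected subgraph, and every pair is joined by at least one edge of G. Contracting each set to a single vertex therefore yields K_{4} as a minor, and since treewidth is minor-monotone, tw(G) ≥ tw(K_{4}) = 3. Hence tw(G) = 3 exactly.

Treewidth 3.
One optimal decomposition is:
Bags: B1 = {b, d, g, h}  B2 = {d, e, g, h}  B3 = {a, e, g, h}  B4 = {a, e, f, g}  B5 = {a, c, e, f}  B6 = {a, c, f, i}
Tree: B1–B2, B2–B3, B3–B4, B4–B5, B5–B6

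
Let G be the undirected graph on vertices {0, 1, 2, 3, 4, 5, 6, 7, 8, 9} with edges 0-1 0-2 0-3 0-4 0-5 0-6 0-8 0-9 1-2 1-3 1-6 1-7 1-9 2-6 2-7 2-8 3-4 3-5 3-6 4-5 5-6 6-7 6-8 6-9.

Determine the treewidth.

A width-3 tree decomposition is:
Bags: B1 = {0, 1, 3, 6}  B2 = {0, 1, 2, 6}  B3 = {0, 3, 5, 6}  B4 = {1, 2, 6, 7}  B5 = {0, 1, 6, 9}  B6 = {0, 3, 4, 5}  B7 = {0, 2, 6, 8}
Tree: B1–B2, B1–B3, B2–B4, B2–B5, B3–B6, B2–B7
Every bag has size at most 4, so the width is 4 − 1 = 3 and tw(G) ≤ 3. On the other hand G contains the 4-clique {0, 3, 4, 5}. A clique must lie in a single bag of any decomposition, so no decomposition can have width below 3. Combining the bounds, tw(G) = 3.

3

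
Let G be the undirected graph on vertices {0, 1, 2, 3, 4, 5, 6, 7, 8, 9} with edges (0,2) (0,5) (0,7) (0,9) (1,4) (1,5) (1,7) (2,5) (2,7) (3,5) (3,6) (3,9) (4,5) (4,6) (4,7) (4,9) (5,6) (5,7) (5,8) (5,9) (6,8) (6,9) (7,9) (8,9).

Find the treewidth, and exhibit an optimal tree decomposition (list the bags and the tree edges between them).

Every bag has size at most 4, so the width is 4 − 1 = 3 and tw(G) ≤ 3. Conversely, {1, 4, 5, 7} is a clique of size 4, and the vertices of any clique must share a bag in every tree decomposition; so some bag has ≥ 4 vertices and tw(G) ≥ 3. Combining the bounds, tw(G) = 3.

Treewidth 3.
One such decomposition:
Bags: B1 = {0, 5, 7, 9}  B2 = {4, 5, 7, 9}  B3 = {4, 5, 6, 9}  B4 = {3, 5, 6, 9}  B5 = {5, 6, 8, 9}  B6 = {0, 2, 5, 7}  B7 = {1, 4, 5, 7}
Tree: B1–B2, B2–B3, B3–B4, B4–B5, B1–B6, B2–B7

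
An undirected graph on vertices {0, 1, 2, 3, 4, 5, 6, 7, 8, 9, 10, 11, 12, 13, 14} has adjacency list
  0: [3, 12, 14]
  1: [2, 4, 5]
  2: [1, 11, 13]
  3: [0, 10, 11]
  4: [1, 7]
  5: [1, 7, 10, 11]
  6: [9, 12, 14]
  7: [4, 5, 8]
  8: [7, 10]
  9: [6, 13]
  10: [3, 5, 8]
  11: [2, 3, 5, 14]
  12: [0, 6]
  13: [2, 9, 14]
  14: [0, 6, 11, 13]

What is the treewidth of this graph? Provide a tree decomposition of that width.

Every bag has size at most 4, so the width is 4 − 1 = 3 and tw(G) ≤ 3. For the lower bound: the 4 vertex sets {6,9,12}, {13}, {14}, {0,2,3,11} are disjoint, each induces a connected subgraph, and every pair is joined by at least one edge of G. Contracting each set to a single vertex therefore yields K_{4} as a minor, and since treewidth is minor-monotone, tw(G) ≥ tw(K_{4}) = 3. Therefore the treewidth is 3.

Treewidth 3.
Bags: B1 = {6, 9, 12, 13}  B2 = {6, 12, 13, 14}  B3 = {0, 12, 13, 14}  B4 = {0, 2, 13, 14}  B5 = {0, 2, 11, 14}  B6 = {0, 2, 3, 11}  B7 = {1, 2, 3, 11}  B8 = {1, 3, 5, 11}  B9 = {1, 3, 5, 10}  B10 = {1, 4, 5, 10}  B11 = {4, 5, 7, 10}  B12 = {4, 7, 8, 10}
Tree: B1–B2, B2–B3, B3–B4, B4–B5, B5–B6, B6–B7, B7–B8, B8–B9, B9–B10, B10–B11, B11–B12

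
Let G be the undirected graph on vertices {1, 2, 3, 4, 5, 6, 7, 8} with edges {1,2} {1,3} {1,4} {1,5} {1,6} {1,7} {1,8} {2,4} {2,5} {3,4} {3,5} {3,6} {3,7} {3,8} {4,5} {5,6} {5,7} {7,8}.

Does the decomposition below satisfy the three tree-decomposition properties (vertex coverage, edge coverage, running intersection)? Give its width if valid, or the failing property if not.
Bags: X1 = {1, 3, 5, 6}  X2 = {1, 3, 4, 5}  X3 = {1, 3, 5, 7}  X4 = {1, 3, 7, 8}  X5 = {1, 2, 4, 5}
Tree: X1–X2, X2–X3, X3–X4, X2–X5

Checking the three conditions: (i) the bags cover all of {1, 2, 3, 4, 5, 6, 7, 8}; (ii) for each edge, some bag contains both endpoints; (iii) the bags containing any fixed vertex form a subtree. All hold, so the decomposition is valid with width 4 − 1 = 3.

Yes; width 3.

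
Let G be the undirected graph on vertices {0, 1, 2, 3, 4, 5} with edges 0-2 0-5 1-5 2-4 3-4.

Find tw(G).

1

A width-1 tree decomposition is:
Bags: B1 = {1, 5}  B2 = {0, 5}  B3 = {0, 2}  B4 = {2, 4}  B5 = {3, 4}
Tree: B1–B2, B2–B3, B3–B4, B4–B5
The largest bag has 2 vertices, giving width 1; this decomposition certifies tw(G) ≤ 1. Any graph with an edge has treewidth ≥ 1, and G has the edge 1–5. Therefore the treewidth is 1.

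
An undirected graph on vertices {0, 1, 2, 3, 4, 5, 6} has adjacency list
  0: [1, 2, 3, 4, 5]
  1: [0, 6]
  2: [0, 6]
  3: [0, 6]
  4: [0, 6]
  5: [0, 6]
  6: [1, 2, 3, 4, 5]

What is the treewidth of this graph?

A width-2 tree decomposition is:
Bags: B1 = {0, 4, 6}  B2 = {0, 3, 6}  B3 = {0, 5, 6}  B4 = {0, 2, 6}  B5 = {0, 1, 6}
Tree: B1–B2, B2–B3, B3–B4, B4–B5
The largest bag has 3 vertices, giving width 2; this decomposition certifies tw(G) ≤ 2. Since 0–4–6–3–0 is a cycle in G, G is not acyclic. Forests are exactly the graphs of treewidth ≤ 1, so tw(G) ≥ 2. The upper and lower bounds meet at 2, so that is the treewidth.

2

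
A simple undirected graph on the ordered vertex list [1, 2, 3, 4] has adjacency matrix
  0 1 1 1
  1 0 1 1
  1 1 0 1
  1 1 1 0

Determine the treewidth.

A width-3 tree decomposition is:
Bags: B1 = {1, 2, 3, 4}
Tree: (single bag)
With just one bag of size 4, the width is 4 − 1 = 3, so tw(G) ≤ 3. On the other hand G contains the 4-clique {1, 2, 3, 4}. A clique must lie in a single bag of any decomposition, so no decomposition can have width below 3. Combining the bounds, tw(G) = 3.

3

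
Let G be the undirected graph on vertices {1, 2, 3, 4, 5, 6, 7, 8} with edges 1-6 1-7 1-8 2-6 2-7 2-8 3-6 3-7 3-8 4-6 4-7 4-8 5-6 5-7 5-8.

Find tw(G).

A width-3 tree decomposition is:
Bags: B1 = {5, 6, 7, 8}  B2 = {2, 6, 7, 8}  B3 = {3, 6, 7, 8}  B4 = {4, 6, 7, 8}  B5 = {1, 6, 7, 8}
Tree: B1–B2, B2–B3, B3–B4, B4–B5
Every bag has size at most 4, so the width is 4 − 1 = 3 and tw(G) ≤ 3. For the lower bound: the 4 vertex sets {5,6}, {2,8}, {7}, {3} are disjoint, each induces a connected subgraph, and every pair is joined by at least one edge of G. Contracting each set to a single vertex therefore yields K_{4} as a minor, and since treewidth is minor-monotone, tw(G) ≥ tw(K_{4}) = 3. Hence tw(G) = 3 exactly.

3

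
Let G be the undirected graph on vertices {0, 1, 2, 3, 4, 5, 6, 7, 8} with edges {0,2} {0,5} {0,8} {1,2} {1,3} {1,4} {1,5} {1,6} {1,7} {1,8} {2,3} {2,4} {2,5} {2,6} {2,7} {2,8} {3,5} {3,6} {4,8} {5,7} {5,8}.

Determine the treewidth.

A width-3 tree decomposition is:
Bags: B1 = {0, 2, 5, 8}  B2 = {1, 2, 5, 8}  B3 = {1, 2, 3, 5}  B4 = {1, 2, 3, 6}  B5 = {1, 2, 5, 7}  B6 = {1, 2, 4, 8}
Tree: B1–B2, B2–B3, B3–B4, B3–B5, B2–B6
Each bag holds 4 vertices, so the decomposition has width 3, which upper-bounds the treewidth. Conversely, {0, 2, 5, 8} is a clique of size 4, and the vertices of any clique must share a bag in every tree decomposition; so some bag has ≥ 4 vertices and tw(G) ≥ 3. Combining the bounds, tw(G) = 3.

3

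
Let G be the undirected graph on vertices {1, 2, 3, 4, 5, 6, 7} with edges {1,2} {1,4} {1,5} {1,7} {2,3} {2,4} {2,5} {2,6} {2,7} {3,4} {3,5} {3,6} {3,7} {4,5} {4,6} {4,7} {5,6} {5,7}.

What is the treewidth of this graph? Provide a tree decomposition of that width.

Treewidth 4.
One such decomposition:
Bags: B1 = {2, 3, 4, 5, 7}  B2 = {1, 2, 4, 5, 7}  B3 = {2, 3, 4, 5, 6}
Tree: B1–B2, B1–B3

Every bag has size at most 5, so the width is 5 − 1 = 4 and tw(G) ≤ 4. For the lower bound, the 5 vertices {1, 2, 4, 5, 7} are pairwise adjacent, and any tree decomposition puts a clique entirely inside one bag — forcing width ≥ 4. The upper and lower bounds meet at 4, so that is the treewidth.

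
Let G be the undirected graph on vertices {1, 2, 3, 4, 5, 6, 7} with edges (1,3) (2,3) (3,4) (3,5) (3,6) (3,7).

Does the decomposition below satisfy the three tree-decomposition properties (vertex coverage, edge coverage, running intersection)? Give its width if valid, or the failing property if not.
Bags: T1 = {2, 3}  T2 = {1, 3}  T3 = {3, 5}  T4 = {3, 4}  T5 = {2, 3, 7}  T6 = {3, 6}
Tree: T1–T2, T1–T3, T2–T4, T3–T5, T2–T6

No — bags containing vertex 2 are not connected in the tree.

A tree decomposition must satisfy three properties: every vertex lies in some bag; for every edge, both endpoints lie together in some bag; and for every vertex, the bags containing it form a connected subtree. Here bags containing vertex 2 are not connected in the tree, so the decomposition is invalid.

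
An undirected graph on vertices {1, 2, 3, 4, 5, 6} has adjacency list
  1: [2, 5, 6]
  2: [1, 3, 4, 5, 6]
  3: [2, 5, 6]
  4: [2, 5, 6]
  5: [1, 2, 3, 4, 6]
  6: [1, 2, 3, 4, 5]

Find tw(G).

3

A width-3 tree decomposition is:
Bags: B1 = {2, 3, 5, 6}  B2 = {1, 2, 5, 6}  B3 = {2, 4, 5, 6}
Tree: B1–B2, B1–B3
Every bag has size at most 4, so the width is 4 − 1 = 3 and tw(G) ≤ 3. On the other hand G contains the 4-clique {1, 2, 5, 6}. A clique must lie in a single bag of any decomposition, so no decomposition can have width below 3. Therefore the treewidth is 3.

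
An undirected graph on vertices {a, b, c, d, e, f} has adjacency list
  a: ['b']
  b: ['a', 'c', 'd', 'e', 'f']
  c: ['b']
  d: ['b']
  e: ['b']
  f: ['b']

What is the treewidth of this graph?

A width-1 tree decomposition is:
Bags: B1 = {b, c}  B2 = {a, b}  B3 = {b, d}  B4 = {b, f}  B5 = {b, e}
Tree: B1–B2, B1–B3, B3–B4, B4–B5
The largest bag has 2 vertices, giving width 1; this decomposition certifies tw(G) ≤ 1. Since G has at least one edge (e.g. c–b), it is not an edgeless graph, so tw(G) ≥ 1. Combining the bounds, tw(G) = 1.

1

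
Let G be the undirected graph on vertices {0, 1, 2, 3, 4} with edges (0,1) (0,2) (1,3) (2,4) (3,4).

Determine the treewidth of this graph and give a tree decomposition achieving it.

Treewidth 2.
One optimal decomposition is:
Bags: B1 = {0, 1, 3}  B2 = {0, 3, 4}  B3 = {0, 2, 4}
Tree: B1–B2, B2–B3

Each bag holds 3 vertices, so the decomposition has width 2, which upper-bounds the treewidth. Since 0–1–3–4–2–0 is a cycle in G, G is not acyclic. Forests are exactly the graphs of treewidth ≤ 1, so tw(G) ≥ 2. Therefore the treewidth is 2.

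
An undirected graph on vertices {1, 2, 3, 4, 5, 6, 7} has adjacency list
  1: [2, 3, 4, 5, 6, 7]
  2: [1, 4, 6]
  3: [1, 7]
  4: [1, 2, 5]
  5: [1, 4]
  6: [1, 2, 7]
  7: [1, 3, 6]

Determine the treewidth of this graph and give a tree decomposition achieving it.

Treewidth 2.
One optimal decomposition is:
Bags: B1 = {1, 2, 6}  B2 = {1, 6, 7}  B3 = {1, 2, 4}  B4 = {1, 3, 7}  B5 = {1, 4, 5}
Tree: B1–B2, B1–B3, B2–B4, B3–B5

The largest bag has 3 vertices, giving width 2; this decomposition certifies tw(G) ≤ 2. On the other hand G contains the 3-clique {1, 2, 4}. A clique must lie in a single bag of any decomposition, so no decomposition can have width below 2. Combining the bounds, tw(G) = 2.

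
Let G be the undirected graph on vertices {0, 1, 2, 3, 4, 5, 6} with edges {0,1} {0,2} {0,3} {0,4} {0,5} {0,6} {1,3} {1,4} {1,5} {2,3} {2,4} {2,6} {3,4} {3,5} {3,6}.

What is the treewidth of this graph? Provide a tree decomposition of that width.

The largest bag has 4 vertices, giving width 3; this decomposition certifies tw(G) ≤ 3. Conversely, {0, 1, 3, 4} is a clique of size 4, and the vertices of any clique must share a bag in every tree decomposition; so some bag has ≥ 4 vertices and tw(G) ≥ 3. The upper and lower bounds meet at 3, so that is the treewidth.

Treewidth 3.
Bags: B1 = {0, 1, 3, 4}  B2 = {0, 2, 3, 4}  B3 = {0, 1, 3, 5}  B4 = {0, 2, 3, 6}
Tree: B1–B2, B1–B3, B2–B4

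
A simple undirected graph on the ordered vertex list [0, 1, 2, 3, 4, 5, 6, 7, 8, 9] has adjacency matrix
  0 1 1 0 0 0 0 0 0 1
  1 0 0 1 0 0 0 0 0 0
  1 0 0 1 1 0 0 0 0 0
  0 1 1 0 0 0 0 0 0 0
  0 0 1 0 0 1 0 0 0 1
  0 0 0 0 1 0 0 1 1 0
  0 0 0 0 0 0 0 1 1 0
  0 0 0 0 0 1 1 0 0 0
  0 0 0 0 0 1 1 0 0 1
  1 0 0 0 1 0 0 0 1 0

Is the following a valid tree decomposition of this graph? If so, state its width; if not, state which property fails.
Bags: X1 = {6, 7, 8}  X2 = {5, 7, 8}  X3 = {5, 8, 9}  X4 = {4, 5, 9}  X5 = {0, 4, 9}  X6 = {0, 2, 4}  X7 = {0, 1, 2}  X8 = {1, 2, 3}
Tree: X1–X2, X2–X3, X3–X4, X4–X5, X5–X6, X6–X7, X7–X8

Yes; width 2.

Every vertex of G appears in some bag (union = {0, 1, 2, 3, 4, 5, 6, 7, 8, 9}); every edge is covered by a bag; and for each vertex v the set of bags containing v is connected in the bag tree. The decomposition is therefore valid. The largest bag has 3 vertices, so the width is 2.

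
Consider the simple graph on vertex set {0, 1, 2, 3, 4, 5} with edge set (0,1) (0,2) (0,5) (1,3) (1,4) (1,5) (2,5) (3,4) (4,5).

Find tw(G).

2

A width-2 tree decomposition is:
Bags: B1 = {1, 4, 5}  B2 = {0, 1, 5}  B3 = {0, 2, 5}  B4 = {1, 3, 4}
Tree: B1–B2, B2–B3, B1–B4
Each bag holds 3 vertices, so the decomposition has width 2, which upper-bounds the treewidth. Conversely, {0, 1, 5} is a clique of size 3, and the vertices of any clique must share a bag in every tree decomposition; so some bag has ≥ 3 vertices and tw(G) ≥ 2. Combining the bounds, tw(G) = 2.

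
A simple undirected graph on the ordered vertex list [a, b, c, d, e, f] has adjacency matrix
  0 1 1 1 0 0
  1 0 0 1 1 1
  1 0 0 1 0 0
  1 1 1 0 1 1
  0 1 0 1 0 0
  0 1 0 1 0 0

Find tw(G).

A width-2 tree decomposition is:
Bags: B1 = {a, c, d}  B2 = {a, b, d}  B3 = {b, d, e}  B4 = {b, d, f}
Tree: B1–B2, B2–B3, B2–B4
The largest bag has 3 vertices, giving width 2; this decomposition certifies tw(G) ≤ 2. For the lower bound, the 3 vertices {a, c, d} are pairwise adjacent, and any tree decomposition puts a clique entirely inside one bag — forcing width ≥ 2. Therefore the treewidth is 2.

2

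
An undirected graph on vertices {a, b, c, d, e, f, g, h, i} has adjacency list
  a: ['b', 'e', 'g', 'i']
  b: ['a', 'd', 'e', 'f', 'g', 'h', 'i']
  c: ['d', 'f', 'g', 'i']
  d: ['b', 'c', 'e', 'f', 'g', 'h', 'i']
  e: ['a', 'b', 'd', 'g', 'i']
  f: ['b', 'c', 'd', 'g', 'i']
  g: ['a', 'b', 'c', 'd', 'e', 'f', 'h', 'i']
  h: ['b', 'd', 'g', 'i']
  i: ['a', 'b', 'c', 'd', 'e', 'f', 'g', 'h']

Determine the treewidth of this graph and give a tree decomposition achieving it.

Treewidth 4.
One optimal decomposition is:
Bags: B1 = {b, d, f, g, i}  B2 = {b, d, g, h, i}  B3 = {c, d, f, g, i}  B4 = {b, d, e, g, i}  B5 = {a, b, e, g, i}
Tree: B1–B2, B1–B3, B1–B4, B4–B5

Each bag holds 5 vertices, so the decomposition has width 4, which upper-bounds the treewidth. Conversely, {c, d, f, g, i} is a clique of size 5, and the vertices of any clique must share a bag in every tree decomposition; so some bag has ≥ 5 vertices and tw(G) ≥ 4. Combining the bounds, tw(G) = 4.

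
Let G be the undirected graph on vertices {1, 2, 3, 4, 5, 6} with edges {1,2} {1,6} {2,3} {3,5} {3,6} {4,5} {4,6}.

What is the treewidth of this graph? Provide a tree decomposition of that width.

Treewidth 2.
Bags: B1 = {1, 2, 6}  B2 = {2, 3, 6}  B3 = {3, 4, 6}  B4 = {3, 4, 5}
Tree: B1–B2, B2–B3, B3–B4

The largest bag has 3 vertices, giving width 2; this decomposition certifies tw(G) ≤ 2. The edges 1–2–3–6–1 form a cycle, so G is not a tree and its treewidth is at least 2. Therefore the treewidth is 2.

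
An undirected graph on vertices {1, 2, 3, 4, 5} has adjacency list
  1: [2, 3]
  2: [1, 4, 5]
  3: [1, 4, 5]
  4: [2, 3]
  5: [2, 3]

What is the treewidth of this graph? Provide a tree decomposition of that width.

Every bag has size at most 3, so the width is 3 − 1 = 2 and tw(G) ≤ 2. The edges 2–1–3–4–2 form a cycle, so G is not a tree and its treewidth is at least 2. Combining the bounds, tw(G) = 2.

Treewidth 2.
Bags: B1 = {1, 2, 3}  B2 = {2, 3, 4}  B3 = {2, 3, 5}
Tree: B1–B2, B2–B3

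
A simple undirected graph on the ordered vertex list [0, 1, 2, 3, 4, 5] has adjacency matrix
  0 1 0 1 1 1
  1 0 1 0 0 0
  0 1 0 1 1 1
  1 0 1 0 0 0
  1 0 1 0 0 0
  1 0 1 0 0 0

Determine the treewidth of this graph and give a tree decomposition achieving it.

Treewidth 2.
Bags: B1 = {0, 2, 3}  B2 = {0, 1, 2}  B3 = {0, 2, 5}  B4 = {0, 2, 4}
Tree: B1–B2, B2–B3, B3–B4

Each bag holds 3 vertices, so the decomposition has width 2, which upper-bounds the treewidth. Since 3–0–1–2–3 is a cycle in G, G is not acyclic. Forests are exactly the graphs of treewidth ≤ 1, so tw(G) ≥ 2. Combining the bounds, tw(G) = 2.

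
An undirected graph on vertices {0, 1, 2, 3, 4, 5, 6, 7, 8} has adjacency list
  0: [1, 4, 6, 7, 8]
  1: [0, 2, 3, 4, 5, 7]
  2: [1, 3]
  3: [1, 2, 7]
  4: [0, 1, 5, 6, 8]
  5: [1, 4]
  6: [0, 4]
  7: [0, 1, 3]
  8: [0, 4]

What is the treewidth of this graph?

2

A width-2 tree decomposition is:
Bags: B1 = {0, 1, 4}  B2 = {0, 1, 7}  B3 = {1, 3, 7}  B4 = {1, 4, 5}  B5 = {1, 2, 3}  B6 = {0, 4, 8}  B7 = {0, 4, 6}
Tree: B1–B2, B2–B3, B1–B4, B3–B5, B1–B6, B6–B7
Every bag has size at most 3, so the width is 3 − 1 = 2 and tw(G) ≤ 2. For the lower bound, the 3 vertices {0, 4, 8} are pairwise adjacent, and any tree decomposition puts a clique entirely inside one bag — forcing width ≥ 2. Therefore the treewidth is 2.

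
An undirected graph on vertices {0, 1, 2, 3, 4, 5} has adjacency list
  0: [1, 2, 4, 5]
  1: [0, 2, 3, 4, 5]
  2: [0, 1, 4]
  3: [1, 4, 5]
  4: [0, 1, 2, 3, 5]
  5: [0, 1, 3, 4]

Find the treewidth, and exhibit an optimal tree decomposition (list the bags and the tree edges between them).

Treewidth 3.
One such decomposition:
Bags: B1 = {1, 3, 4, 5}  B2 = {0, 1, 4, 5}  B3 = {0, 1, 2, 4}
Tree: B1–B2, B2–B3

The largest bag has 4 vertices, giving width 3; this decomposition certifies tw(G) ≤ 3. For the lower bound, the 4 vertices {0, 1, 2, 4} are pairwise adjacent, and any tree decomposition puts a clique entirely inside one bag — forcing width ≥ 3. The upper and lower bounds meet at 3, so that is the treewidth.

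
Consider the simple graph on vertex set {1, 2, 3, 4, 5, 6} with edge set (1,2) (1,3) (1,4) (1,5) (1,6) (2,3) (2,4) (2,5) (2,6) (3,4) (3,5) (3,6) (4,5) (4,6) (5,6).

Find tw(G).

5

A width-5 tree decomposition is:
Bags: B1 = {1, 2, 3, 4, 5, 6}
Tree: (single bag)
With just one bag of size 6, the width is 6 − 1 = 5, so tw(G) ≤ 5. Conversely, {1, 2, 3, 4, 5, 6} is a clique of size 6, and the vertices of any clique must share a bag in every tree decomposition; so some bag has ≥ 6 vertices and tw(G) ≥ 5. Hence tw(G) = 5 exactly.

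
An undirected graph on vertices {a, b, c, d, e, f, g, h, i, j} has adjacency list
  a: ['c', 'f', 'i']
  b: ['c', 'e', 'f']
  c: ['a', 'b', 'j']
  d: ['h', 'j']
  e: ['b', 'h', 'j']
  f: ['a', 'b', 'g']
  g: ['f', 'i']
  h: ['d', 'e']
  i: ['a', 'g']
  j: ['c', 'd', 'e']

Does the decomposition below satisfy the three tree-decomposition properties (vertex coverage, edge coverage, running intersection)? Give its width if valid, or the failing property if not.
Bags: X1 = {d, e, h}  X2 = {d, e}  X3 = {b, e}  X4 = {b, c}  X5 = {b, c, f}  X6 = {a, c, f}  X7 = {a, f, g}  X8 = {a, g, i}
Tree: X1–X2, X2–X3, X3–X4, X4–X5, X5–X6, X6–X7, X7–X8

No — vertex j appears in no bag.

A tree decomposition must satisfy three properties: every vertex lies in some bag; for every edge, both endpoints lie together in some bag; and for every vertex, the bags containing it form a connected subtree. Here vertex j appears in no bag, so the decomposition is invalid.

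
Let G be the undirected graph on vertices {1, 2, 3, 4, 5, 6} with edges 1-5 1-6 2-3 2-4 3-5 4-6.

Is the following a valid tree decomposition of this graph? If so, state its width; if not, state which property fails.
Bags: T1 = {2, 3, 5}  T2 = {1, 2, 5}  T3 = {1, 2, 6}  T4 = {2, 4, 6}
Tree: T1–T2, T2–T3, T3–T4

Checking the three conditions: (i) the bags cover all of {1, 2, 3, 4, 5, 6}; (ii) for each edge, some bag contains both endpoints; (iii) the bags containing any fixed vertex form a subtree. All hold, so the decomposition is valid with width 3 − 1 = 2.

Yes; width 2.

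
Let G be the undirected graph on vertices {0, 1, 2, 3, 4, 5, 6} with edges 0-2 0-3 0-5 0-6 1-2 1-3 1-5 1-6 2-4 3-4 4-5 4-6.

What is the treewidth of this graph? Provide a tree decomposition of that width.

Treewidth 3.
One optimal decomposition is:
Bags: B1 = {0, 1, 4, 5}  B2 = {0, 1, 4, 6}  B3 = {0, 1, 3, 4}  B4 = {0, 1, 2, 4}
Tree: B1–B2, B2–B3, B3–B4

The largest bag has 4 vertices, giving width 3; this decomposition certifies tw(G) ≤ 3. For the lower bound: the 4 vertex sets {0,5}, {1,6}, {4}, {3} are disjoint, each induces a connected subgraph, and every pair is joined by at least one edge of G. Contracting each set to a single vertex therefore yields K_{4} as a minor, and since treewidth is minor-monotone, tw(G) ≥ tw(K_{4}) = 3. The upper and lower bounds meet at 3, so that is the treewidth.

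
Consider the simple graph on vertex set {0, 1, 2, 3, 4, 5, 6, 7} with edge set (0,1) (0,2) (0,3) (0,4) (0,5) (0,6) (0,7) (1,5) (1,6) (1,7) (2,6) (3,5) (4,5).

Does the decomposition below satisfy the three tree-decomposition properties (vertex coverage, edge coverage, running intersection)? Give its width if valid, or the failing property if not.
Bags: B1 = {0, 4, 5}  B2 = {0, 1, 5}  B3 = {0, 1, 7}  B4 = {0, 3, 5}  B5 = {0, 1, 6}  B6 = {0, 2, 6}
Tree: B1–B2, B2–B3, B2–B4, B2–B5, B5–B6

Vertex coverage: the bags together contain {0, 1, 2, 3, 4, 5, 6, 7}, the full vertex set. Edge coverage: each edge of G has both endpoints in at least one bag. Running intersection: for every vertex, the bags containing it form a connected subtree. All three properties hold, so this is a valid tree decomposition of width max|bag| − 1 = 2, and hence tw(G) ≤ 2.

Yes; width 2.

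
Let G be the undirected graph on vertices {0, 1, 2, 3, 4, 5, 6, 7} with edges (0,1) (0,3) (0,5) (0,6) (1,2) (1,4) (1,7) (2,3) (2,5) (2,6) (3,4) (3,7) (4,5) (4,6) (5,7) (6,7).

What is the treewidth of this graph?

4

A width-4 tree decomposition is:
Bags: B1 = {0, 2, 3, 4, 7}  B2 = {0, 2, 4, 5, 7}  B3 = {0, 2, 4, 6, 7}  B4 = {0, 1, 2, 4, 7}
Tree: B1–B2, B2–B3, B3–B4
Every bag has size at most 5, so the width is 5 − 1 = 4 and tw(G) ≤ 4. For the lower bound: the 5 vertex sets {2,3}, {4,5}, {6,7}, {0}, {1} are disjoint, each induces a connected subgraph, and every pair is joined by at least one edge of G. Contracting each set to a single vertex therefore yields K_{5} as a minor, and since treewidth is minor-monotone, tw(G) ≥ tw(K_{5}) = 4. Hence tw(G) = 4 exactly.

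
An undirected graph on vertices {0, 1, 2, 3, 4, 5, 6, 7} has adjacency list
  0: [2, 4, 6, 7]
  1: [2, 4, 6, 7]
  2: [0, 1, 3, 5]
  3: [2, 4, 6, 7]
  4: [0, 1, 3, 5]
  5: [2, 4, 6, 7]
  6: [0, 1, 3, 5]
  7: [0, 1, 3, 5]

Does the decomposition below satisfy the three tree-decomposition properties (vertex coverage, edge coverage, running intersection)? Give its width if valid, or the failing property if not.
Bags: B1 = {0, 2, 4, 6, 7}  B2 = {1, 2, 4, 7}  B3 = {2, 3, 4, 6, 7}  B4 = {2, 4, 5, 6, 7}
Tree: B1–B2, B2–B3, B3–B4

No — edge (6,1) lies in no bag.

A tree decomposition must satisfy three properties: every vertex lies in some bag; for every edge, both endpoints lie together in some bag; and for every vertex, the bags containing it form a connected subtree. Here edge (6,1) lies in no bag, so the decomposition is invalid.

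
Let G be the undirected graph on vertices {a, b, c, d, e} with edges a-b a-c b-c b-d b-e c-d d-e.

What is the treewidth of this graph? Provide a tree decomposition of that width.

Treewidth 2.
One such decomposition:
Bags: B1 = {b, c, d}  B2 = {a, b, c}  B3 = {b, d, e}
Tree: B1–B2, B1–B3

The largest bag has 3 vertices, giving width 2; this decomposition certifies tw(G) ≤ 2. For the lower bound, the 3 vertices {b, d, e} are pairwise adjacent, and any tree decomposition puts a clique entirely inside one bag — forcing width ≥ 2. Therefore the treewidth is 2.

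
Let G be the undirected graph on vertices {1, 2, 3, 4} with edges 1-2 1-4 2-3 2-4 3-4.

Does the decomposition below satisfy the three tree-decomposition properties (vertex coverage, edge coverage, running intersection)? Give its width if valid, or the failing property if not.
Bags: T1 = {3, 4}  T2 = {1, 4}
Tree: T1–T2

No — vertex 2 appears in no bag.

A tree decomposition must satisfy three properties: every vertex lies in some bag; for every edge, both endpoints lie together in some bag; and for every vertex, the bags containing it form a connected subtree. Here vertex 2 appears in no bag, so the decomposition is invalid.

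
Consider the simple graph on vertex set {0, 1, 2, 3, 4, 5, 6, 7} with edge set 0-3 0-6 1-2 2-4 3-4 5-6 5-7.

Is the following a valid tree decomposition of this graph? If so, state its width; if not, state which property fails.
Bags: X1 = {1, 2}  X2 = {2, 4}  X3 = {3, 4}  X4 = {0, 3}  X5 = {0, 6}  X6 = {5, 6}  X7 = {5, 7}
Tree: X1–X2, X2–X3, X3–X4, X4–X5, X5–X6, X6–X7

Every vertex of G appears in some bag (union = {0, 1, 2, 3, 4, 5, 6, 7}); every edge is covered by a bag; and for each vertex v the set of bags containing v is connected in the bag tree. The decomposition is therefore valid. The largest bag has 2 vertices, so the width is 1.

Yes; width 1.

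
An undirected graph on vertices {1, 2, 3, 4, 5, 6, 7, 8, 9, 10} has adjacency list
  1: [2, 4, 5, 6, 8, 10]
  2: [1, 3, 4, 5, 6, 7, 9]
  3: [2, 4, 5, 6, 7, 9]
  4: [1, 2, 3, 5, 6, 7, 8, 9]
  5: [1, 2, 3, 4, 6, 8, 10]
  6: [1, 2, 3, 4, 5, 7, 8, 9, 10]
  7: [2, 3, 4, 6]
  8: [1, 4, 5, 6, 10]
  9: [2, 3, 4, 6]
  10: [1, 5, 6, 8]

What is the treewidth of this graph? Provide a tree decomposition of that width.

The largest bag has 5 vertices, giving width 4; this decomposition certifies tw(G) ≤ 4. On the other hand G contains the 5-clique {1, 5, 6, 8, 10}. A clique must lie in a single bag of any decomposition, so no decomposition can have width below 4. Therefore the treewidth is 4.

Treewidth 4.
One optimal decomposition is:
Bags: B1 = {1, 2, 4, 5, 6}  B2 = {1, 4, 5, 6, 8}  B3 = {2, 3, 4, 5, 6}  B4 = {2, 3, 4, 6, 9}  B5 = {1, 5, 6, 8, 10}  B6 = {2, 3, 4, 6, 7}
Tree: B1–B2, B1–B3, B3–B4, B2–B5, B4–B6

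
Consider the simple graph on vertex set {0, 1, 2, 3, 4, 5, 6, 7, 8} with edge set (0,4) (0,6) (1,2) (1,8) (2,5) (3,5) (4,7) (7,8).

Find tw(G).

1

A width-1 tree decomposition is:
Bags: B1 = {0, 6}  B2 = {0, 4}  B3 = {4, 7}  B4 = {7, 8}  B5 = {1, 8}  B6 = {1, 2}  B7 = {2, 5}  B8 = {3, 5}
Tree: B1–B2, B2–B3, B3–B4, B4–B5, B5–B6, B6–B7, B7–B8
Each bag holds 2 vertices, so the decomposition has width 1, which upper-bounds the treewidth. Since G has at least one edge (e.g. 6–0), it is not an edgeless graph, so tw(G) ≥ 1. Hence tw(G) = 1 exactly.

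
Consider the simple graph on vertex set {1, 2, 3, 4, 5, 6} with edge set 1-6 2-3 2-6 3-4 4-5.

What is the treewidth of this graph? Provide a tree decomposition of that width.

Each bag holds 2 vertices, so the decomposition has width 1, which upper-bounds the treewidth. Any graph with an edge has treewidth ≥ 1, and G has the edge 1–6. Therefore the treewidth is 1.

Treewidth 1.
Bags: B1 = {1, 6}  B2 = {2, 6}  B3 = {2, 3}  B4 = {3, 4}  B5 = {4, 5}
Tree: B1–B2, B2–B3, B3–B4, B4–B5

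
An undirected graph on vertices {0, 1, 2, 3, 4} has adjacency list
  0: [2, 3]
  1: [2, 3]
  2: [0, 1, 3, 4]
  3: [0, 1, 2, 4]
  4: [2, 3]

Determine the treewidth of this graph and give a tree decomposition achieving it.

The largest bag has 3 vertices, giving width 2; this decomposition certifies tw(G) ≤ 2. Conversely, {0, 2, 3} is a clique of size 3, and the vertices of any clique must share a bag in every tree decomposition; so some bag has ≥ 3 vertices and tw(G) ≥ 2. Combining the bounds, tw(G) = 2.

Treewidth 2.
One optimal decomposition is:
Bags: B1 = {0, 2, 3}  B2 = {2, 3, 4}  B3 = {1, 2, 3}
Tree: B1–B2, B2–B3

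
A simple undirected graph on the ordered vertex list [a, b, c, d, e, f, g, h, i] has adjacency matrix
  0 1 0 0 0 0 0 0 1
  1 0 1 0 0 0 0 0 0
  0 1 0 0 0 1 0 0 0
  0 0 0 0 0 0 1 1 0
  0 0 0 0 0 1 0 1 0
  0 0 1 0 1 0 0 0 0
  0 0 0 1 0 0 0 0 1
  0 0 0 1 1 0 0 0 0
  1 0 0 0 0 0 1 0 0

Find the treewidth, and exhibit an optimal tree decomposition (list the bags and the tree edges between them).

Treewidth 2.
One such decomposition:
Bags: B1 = {a, b, i}  B2 = {b, c, i}  B3 = {c, f, i}  B4 = {e, f, i}  B5 = {e, h, i}  B6 = {d, h, i}  B7 = {d, g, i}
Tree: B1–B2, B2–B3, B3–B4, B4–B5, B5–B6, B6–B7

Every bag has size at most 3, so the width is 3 − 1 = 2 and tw(G) ≤ 2. For the lower bound, G contains the cycle i–a–b–c–f–e–h–d–g–i, so G is not a forest; only forests have treewidth ≤ 1, hence tw(G) ≥ 2. Hence tw(G) = 2 exactly.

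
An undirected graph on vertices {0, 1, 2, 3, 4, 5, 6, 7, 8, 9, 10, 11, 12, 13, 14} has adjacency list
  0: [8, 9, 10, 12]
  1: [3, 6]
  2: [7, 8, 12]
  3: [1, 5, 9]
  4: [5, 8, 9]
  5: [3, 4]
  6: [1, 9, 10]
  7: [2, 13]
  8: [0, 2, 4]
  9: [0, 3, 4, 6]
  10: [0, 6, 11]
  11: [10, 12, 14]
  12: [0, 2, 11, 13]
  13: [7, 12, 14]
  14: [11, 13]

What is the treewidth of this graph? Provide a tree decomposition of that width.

Treewidth 3.
One such decomposition:
Bags: B1 = {2, 7, 13, 14}  B2 = {2, 12, 13, 14}  B3 = {2, 11, 12, 14}  B4 = {2, 8, 11, 12}  B5 = {0, 8, 11, 12}  B6 = {0, 8, 10, 11}  B7 = {0, 4, 8, 10}  B8 = {0, 4, 9, 10}  B9 = {4, 6, 9, 10}  B10 = {4, 5, 6, 9}  B11 = {3, 5, 6, 9}  B12 = {1, 3, 5, 6}
Tree: B1–B2, B2–B3, B3–B4, B4–B5, B5–B6, B6–B7, B7–B8, B8–B9, B9–B10, B10–B11, B11–B12

Each bag holds 4 vertices, so the decomposition has width 3, which upper-bounds the treewidth. For the lower bound: the 4 vertex sets {7,13,14}, {2}, {12}, {0,8,10,11} are disjoint, each induces a connected subgraph, and every pair is joined by at least one edge of G. Contracting each set to a single vertex therefore yields K_{4} as a minor, and since treewidth is minor-monotone, tw(G) ≥ tw(K_{4}) = 3. The upper and lower bounds meet at 3, so that is the treewidth.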